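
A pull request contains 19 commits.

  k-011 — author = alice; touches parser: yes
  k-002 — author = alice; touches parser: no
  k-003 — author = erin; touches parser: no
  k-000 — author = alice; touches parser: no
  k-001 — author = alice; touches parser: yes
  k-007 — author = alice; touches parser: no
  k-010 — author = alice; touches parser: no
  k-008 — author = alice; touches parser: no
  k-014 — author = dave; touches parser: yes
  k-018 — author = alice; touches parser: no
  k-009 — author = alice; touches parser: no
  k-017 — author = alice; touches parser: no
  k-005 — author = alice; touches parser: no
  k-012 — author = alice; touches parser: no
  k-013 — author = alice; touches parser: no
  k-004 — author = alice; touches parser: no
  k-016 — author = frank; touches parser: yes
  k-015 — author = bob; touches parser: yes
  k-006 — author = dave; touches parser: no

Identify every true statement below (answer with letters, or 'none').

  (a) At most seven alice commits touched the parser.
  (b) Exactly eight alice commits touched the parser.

(a)

|A| = 14, |A ∩ B| = 2, |A ∖ B| = 12.
(a) |A ∩ B| ≤ 7: holds.
(b) |A ∩ B| = 8: fails.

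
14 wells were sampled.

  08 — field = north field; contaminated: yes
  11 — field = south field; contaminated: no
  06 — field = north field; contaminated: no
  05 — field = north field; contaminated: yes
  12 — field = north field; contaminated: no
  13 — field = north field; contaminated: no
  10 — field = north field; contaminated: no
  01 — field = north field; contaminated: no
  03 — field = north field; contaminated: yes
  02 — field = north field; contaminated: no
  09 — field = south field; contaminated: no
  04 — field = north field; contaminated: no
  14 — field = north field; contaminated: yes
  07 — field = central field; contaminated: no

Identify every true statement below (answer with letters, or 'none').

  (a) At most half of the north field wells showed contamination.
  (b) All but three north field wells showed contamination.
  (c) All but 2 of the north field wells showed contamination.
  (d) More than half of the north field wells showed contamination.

|A| = 11, |A ∩ B| = 4, |A ∖ B| = 7.
(a) |A ∩ B| ≤ |A ∖ B|: holds.
(b) |A ∖ B| = 3: fails.
(c) |A ∖ B| = 2: fails.
(d) |A ∩ B| > |A ∖ B|: fails.

(a)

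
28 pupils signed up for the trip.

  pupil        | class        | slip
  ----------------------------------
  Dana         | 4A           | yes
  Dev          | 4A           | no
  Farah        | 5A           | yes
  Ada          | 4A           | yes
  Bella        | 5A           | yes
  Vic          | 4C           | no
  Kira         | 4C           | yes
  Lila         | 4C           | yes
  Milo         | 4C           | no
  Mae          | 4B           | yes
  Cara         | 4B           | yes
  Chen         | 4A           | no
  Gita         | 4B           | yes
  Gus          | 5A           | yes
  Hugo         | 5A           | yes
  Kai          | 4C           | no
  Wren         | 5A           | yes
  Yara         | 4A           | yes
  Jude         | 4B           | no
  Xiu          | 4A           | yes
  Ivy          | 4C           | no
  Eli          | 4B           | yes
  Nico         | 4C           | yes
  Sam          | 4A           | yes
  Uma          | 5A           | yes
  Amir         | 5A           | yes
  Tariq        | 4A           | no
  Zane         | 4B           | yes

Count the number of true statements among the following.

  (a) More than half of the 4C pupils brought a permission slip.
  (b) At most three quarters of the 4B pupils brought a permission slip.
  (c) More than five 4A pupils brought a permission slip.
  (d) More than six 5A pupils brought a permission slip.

1

(a) 4C: |A| = 7, |A ∩ B| = 3; needs |A ∩ B| > |A ∖ B| — false.
(b) 4B: |A| = 6, |A ∩ B| = 5; needs |A ∩ B| / |A| ≤ 3/4 — false.
(c) 4A: |A| = 8, |A ∩ B| = 5; needs |A ∩ B| > 5 — false.
(d) 5A: |A| = 7, |A ∩ B| = 7; needs |A ∩ B| > 6 — true.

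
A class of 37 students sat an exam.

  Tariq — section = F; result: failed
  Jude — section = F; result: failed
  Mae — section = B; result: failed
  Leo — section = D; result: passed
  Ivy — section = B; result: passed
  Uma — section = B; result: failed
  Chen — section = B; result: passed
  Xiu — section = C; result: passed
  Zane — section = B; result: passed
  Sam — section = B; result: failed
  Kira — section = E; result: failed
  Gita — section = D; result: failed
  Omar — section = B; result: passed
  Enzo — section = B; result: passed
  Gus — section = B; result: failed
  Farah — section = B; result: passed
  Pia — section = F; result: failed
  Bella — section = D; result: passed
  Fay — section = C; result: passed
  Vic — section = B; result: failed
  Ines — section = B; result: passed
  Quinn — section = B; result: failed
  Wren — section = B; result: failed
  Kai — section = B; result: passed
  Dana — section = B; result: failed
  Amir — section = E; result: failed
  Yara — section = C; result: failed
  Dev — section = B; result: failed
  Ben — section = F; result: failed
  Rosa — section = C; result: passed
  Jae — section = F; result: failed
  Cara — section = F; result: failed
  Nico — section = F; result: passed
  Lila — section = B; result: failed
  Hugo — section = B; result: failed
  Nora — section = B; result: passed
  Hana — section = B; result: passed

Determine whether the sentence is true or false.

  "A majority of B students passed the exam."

The determiner here denotes the relation: |A ∩ B| > |A ∖ B|.
|A| = 21, |A ∩ B| = 10, |A ∖ B| = 11.
10 < 11, so the statement is false.

False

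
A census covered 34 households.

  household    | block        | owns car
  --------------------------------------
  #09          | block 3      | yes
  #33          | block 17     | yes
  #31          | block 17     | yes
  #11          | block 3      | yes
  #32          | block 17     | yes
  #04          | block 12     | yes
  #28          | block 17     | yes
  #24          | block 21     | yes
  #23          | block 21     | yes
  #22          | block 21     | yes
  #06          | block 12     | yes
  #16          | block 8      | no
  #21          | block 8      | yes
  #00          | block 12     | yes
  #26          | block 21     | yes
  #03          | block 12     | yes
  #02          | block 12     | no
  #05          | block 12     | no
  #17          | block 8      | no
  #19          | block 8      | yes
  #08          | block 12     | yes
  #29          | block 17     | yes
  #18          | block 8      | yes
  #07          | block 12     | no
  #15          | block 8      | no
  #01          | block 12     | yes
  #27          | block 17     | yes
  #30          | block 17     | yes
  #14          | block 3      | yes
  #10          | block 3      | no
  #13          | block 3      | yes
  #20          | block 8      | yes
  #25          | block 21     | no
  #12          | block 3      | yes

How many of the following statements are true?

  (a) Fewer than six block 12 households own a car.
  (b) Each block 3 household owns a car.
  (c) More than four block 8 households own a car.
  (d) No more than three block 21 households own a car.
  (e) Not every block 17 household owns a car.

(a) block 12: |A| = 9, |A ∩ B| = 6; needs |A ∩ B| < 6 — false.
(b) block 3: |A| = 6, |A ∩ B| = 5; needs A ⊆ B, i.e. every element of A is in B (|A ∖ B| = 0) — false.
(c) block 8: |A| = 7, |A ∩ B| = 4; needs |A ∩ B| > 4 — false.
(d) block 21: |A| = 5, |A ∩ B| = 4; needs |A ∩ B| ≤ 3 — false.
(e) block 17: |A| = 7, |A ∩ B| = 7; needs A ⊄ B (|A ∖ B| ≥ 1) — false.

0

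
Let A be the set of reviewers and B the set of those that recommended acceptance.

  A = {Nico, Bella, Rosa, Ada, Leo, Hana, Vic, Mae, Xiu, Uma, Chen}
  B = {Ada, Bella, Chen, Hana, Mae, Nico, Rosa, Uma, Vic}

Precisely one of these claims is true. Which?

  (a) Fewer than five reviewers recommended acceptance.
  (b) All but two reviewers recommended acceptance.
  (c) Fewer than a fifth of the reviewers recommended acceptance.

|A| = 11, |A ∩ B| = 9, |A ∖ B| = 2.
(a) requires |A ∩ B| < 5: false.
(b) requires |A ∖ B| = 2: true.
(c) requires |A ∩ B| / |A| < 1/5: false.

(b)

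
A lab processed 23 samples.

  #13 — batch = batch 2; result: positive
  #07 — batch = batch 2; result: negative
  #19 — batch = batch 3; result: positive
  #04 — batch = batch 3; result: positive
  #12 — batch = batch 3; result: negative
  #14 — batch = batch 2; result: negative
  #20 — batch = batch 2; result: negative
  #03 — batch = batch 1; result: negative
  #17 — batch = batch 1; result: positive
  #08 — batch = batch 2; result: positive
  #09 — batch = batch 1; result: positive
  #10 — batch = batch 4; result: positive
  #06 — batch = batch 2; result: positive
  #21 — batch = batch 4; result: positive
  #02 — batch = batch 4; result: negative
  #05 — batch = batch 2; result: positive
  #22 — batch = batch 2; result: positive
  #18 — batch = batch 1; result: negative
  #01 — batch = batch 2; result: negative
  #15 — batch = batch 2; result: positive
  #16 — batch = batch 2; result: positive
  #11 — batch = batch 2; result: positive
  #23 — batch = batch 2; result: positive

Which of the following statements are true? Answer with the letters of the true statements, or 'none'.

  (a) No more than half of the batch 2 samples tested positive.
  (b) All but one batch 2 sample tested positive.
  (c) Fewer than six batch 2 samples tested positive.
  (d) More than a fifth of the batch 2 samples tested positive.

|A| = 13, |A ∩ B| = 9, |A ∖ B| = 4.
(a) |A ∩ B| ≤ |A ∖ B|: fails.
(b) |A ∖ B| = 1: fails.
(c) |A ∩ B| < 6: fails.
(d) |A ∩ B| / |A| > 1/5: holds.

(d)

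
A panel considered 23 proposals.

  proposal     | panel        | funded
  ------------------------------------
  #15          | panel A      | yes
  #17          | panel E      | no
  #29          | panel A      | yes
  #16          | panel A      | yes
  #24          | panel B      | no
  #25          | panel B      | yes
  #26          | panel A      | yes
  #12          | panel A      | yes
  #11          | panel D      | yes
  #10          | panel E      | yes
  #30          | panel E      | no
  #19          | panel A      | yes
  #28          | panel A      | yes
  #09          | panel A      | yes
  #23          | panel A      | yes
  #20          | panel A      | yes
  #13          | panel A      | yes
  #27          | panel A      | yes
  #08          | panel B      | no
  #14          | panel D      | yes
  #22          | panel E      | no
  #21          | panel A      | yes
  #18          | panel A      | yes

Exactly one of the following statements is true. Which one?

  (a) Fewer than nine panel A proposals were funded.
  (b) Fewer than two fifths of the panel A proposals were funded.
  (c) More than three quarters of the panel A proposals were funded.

(c)

|A| = 14, |A ∩ B| = 14, |A ∖ B| = 0.
(a) requires |A ∩ B| < 9: false.
(b) requires |A ∩ B| / |A| < 2/5: false.
(c) requires |A ∩ B| / |A| > 3/4: true.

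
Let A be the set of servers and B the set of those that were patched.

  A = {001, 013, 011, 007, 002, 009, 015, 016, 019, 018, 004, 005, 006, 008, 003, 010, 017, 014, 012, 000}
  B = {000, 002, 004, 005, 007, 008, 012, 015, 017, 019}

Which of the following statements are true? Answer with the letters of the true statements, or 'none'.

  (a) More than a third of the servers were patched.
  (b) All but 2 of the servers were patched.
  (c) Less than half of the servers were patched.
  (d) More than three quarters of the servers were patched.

(a)

|A| = 20, |A ∩ B| = 10, |A ∖ B| = 10.
(a) |A ∩ B| / |A| > 1/3: holds.
(b) |A ∖ B| = 2: fails.
(c) |A ∩ B| < |A ∖ B|: fails.
(d) |A ∩ B| / |A| > 3/4: fails.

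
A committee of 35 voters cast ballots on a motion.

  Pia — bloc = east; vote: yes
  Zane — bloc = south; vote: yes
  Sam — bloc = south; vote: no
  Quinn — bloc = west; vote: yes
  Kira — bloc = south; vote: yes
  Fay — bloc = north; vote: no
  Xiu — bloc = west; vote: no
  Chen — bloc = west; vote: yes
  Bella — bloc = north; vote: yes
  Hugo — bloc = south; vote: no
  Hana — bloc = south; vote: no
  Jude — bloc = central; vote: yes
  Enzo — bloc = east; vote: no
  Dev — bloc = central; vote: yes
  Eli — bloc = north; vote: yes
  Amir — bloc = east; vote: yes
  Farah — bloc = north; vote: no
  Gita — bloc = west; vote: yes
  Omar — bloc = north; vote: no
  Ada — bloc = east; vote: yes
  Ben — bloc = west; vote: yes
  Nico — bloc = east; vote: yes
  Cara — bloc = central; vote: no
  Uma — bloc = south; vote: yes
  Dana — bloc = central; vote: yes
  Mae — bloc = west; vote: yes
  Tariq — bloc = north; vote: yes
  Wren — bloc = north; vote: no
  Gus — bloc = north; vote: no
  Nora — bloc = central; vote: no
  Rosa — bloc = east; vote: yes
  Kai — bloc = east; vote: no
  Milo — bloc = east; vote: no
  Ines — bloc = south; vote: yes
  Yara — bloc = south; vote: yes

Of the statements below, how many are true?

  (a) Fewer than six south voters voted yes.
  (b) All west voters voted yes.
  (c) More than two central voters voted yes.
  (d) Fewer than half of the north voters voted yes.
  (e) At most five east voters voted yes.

4

(a) south: |A| = 8, |A ∩ B| = 5; needs |A ∩ B| < 6 — true.
(b) west: |A| = 6, |A ∩ B| = 5; needs A ⊆ B, i.e. every element of A is in B (|A ∖ B| = 0) — false.
(c) central: |A| = 5, |A ∩ B| = 3; needs |A ∩ B| > 2 — true.
(d) north: |A| = 8, |A ∩ B| = 3; needs |A ∩ B| < |A ∖ B| — true.
(e) east: |A| = 8, |A ∩ B| = 5; needs |A ∩ B| ≤ 5 — true.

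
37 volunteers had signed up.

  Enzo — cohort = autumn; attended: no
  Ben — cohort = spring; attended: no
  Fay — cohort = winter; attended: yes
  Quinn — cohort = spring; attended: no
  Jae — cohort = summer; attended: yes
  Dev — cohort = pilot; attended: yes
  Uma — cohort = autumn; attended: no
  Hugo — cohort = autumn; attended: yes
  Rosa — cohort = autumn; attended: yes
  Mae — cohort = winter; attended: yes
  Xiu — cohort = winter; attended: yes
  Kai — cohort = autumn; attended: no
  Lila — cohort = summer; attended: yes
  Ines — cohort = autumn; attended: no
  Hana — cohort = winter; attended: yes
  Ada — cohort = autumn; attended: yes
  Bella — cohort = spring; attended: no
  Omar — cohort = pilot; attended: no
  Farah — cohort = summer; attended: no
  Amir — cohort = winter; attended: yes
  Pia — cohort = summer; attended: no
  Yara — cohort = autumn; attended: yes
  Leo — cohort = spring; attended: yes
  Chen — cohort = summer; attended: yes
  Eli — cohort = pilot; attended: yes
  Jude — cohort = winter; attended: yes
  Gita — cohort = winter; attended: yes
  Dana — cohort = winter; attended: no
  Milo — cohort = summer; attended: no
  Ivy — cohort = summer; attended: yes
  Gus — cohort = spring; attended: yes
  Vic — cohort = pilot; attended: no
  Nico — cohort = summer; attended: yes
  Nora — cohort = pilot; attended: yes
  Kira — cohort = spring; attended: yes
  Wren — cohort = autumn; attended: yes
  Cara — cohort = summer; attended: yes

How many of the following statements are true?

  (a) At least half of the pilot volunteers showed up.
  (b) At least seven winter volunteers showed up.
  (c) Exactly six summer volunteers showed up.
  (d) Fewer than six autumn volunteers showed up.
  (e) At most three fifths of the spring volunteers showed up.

(a) pilot: |A| = 5, |A ∩ B| = 3; needs |A ∩ B| ≥ |A ∖ B| — true.
(b) winter: |A| = 8, |A ∩ B| = 7; needs |A ∩ B| ≥ 7 — true.
(c) summer: |A| = 9, |A ∩ B| = 6; needs |A ∩ B| = 6 — true.
(d) autumn: |A| = 9, |A ∩ B| = 5; needs |A ∩ B| < 6 — true.
(e) spring: |A| = 6, |A ∩ B| = 3; needs |A ∩ B| / |A| ≤ 3/5 — true.

5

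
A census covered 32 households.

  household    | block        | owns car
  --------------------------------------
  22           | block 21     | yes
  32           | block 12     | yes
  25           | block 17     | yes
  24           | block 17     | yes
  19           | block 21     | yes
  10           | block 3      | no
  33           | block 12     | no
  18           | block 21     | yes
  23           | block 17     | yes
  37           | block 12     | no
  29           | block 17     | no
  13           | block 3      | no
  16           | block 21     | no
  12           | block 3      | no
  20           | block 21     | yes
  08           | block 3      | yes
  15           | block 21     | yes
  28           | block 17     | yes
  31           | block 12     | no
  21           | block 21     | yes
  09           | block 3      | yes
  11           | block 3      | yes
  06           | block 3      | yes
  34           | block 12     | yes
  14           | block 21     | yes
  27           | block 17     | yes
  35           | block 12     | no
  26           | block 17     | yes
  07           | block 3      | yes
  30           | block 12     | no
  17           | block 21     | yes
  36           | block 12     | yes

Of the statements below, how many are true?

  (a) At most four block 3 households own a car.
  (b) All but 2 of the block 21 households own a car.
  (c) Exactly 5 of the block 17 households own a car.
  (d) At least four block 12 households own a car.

(a) block 3: |A| = 8, |A ∩ B| = 5; needs |A ∩ B| ≤ 4 — false.
(b) block 21: |A| = 9, |A ∩ B| = 8; needs |A ∖ B| = 2 — false.
(c) block 17: |A| = 7, |A ∩ B| = 6; needs |A ∩ B| = 5 — false.
(d) block 12: |A| = 8, |A ∩ B| = 3; needs |A ∩ B| ≥ 4 — false.

0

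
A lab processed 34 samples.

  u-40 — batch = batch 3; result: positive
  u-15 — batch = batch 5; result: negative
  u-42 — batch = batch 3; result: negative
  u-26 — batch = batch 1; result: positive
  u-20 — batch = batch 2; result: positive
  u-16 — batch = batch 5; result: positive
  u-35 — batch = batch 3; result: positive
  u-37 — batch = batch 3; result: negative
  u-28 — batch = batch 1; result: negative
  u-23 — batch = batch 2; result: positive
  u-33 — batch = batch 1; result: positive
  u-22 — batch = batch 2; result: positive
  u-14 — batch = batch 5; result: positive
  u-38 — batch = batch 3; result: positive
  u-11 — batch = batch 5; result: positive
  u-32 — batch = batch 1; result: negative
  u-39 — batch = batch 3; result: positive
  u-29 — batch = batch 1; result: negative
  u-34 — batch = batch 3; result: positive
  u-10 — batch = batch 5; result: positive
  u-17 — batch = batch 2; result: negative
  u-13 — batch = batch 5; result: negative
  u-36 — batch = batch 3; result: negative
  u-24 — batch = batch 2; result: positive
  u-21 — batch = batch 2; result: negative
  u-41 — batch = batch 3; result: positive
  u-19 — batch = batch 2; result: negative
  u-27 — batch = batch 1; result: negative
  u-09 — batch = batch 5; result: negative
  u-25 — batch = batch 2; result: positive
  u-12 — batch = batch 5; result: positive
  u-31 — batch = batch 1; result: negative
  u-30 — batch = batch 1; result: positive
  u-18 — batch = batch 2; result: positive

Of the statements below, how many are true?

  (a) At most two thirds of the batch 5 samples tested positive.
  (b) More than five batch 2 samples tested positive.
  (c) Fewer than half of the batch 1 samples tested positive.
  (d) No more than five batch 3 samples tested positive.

(a) batch 5: |A| = 8, |A ∩ B| = 5; needs |A ∩ B| / |A| ≤ 2/3 — true.
(b) batch 2: |A| = 9, |A ∩ B| = 6; needs |A ∩ B| > 5 — true.
(c) batch 1: |A| = 8, |A ∩ B| = 3; needs |A ∩ B| < |A ∖ B| — true.
(d) batch 3: |A| = 9, |A ∩ B| = 6; needs |A ∩ B| ≤ 5 — false.

3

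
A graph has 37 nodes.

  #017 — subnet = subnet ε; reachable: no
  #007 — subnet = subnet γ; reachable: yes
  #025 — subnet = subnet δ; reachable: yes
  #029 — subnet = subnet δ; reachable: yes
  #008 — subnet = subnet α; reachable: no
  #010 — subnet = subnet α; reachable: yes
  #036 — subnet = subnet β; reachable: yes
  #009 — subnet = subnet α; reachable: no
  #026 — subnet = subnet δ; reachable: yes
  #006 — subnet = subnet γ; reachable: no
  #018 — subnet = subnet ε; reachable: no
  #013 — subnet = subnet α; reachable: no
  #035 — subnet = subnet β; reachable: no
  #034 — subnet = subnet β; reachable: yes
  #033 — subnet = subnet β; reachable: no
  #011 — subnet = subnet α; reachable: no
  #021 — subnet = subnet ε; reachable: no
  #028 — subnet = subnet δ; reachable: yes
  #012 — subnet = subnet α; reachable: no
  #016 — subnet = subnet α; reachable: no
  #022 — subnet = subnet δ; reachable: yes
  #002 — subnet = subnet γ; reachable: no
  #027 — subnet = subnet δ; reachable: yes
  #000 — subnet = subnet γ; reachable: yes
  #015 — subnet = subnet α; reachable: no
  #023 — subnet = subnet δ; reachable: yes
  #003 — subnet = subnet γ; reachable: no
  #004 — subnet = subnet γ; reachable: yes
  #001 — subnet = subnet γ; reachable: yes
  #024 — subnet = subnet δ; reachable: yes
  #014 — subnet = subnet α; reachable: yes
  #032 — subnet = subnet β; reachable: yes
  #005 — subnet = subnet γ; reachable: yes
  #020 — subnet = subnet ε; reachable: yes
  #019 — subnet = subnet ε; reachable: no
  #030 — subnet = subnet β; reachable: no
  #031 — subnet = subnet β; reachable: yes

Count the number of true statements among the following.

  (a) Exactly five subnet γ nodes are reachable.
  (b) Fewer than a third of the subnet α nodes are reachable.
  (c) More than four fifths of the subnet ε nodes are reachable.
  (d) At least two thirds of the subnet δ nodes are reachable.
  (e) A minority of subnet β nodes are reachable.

(a) subnet γ: |A| = 8, |A ∩ B| = 5; needs |A ∩ B| = 5 — true.
(b) subnet α: |A| = 9, |A ∩ B| = 2; needs |A ∩ B| / |A| < 1/3 — true.
(c) subnet ε: |A| = 5, |A ∩ B| = 1; needs |A ∩ B| / |A| > 4/5 — false.
(d) subnet δ: |A| = 8, |A ∩ B| = 8; needs |A ∩ B| / |A| ≥ 2/3 — true.
(e) subnet β: |A| = 7, |A ∩ B| = 4; needs |A ∩ B| < |A ∖ B| — false.

3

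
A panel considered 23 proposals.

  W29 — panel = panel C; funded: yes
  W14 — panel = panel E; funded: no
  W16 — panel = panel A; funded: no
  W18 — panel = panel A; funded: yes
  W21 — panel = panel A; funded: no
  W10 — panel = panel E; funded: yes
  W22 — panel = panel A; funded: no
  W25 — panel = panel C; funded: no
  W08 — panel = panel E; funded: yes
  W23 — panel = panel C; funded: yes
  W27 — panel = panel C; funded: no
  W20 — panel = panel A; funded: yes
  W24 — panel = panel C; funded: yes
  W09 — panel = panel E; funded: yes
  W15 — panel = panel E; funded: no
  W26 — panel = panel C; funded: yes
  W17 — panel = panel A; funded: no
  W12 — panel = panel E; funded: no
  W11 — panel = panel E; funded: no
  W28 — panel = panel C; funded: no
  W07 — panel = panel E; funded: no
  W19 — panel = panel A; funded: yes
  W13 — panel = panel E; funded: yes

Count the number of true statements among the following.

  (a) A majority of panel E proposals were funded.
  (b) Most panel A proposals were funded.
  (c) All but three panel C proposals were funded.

1

(a) panel E: |A| = 9, |A ∩ B| = 4; needs |A ∩ B| > |A ∖ B| — false.
(b) panel A: |A| = 7, |A ∩ B| = 3; needs |A ∩ B| > |A ∖ B| — false.
(c) panel C: |A| = 7, |A ∩ B| = 4; needs |A ∖ B| = 3 — true.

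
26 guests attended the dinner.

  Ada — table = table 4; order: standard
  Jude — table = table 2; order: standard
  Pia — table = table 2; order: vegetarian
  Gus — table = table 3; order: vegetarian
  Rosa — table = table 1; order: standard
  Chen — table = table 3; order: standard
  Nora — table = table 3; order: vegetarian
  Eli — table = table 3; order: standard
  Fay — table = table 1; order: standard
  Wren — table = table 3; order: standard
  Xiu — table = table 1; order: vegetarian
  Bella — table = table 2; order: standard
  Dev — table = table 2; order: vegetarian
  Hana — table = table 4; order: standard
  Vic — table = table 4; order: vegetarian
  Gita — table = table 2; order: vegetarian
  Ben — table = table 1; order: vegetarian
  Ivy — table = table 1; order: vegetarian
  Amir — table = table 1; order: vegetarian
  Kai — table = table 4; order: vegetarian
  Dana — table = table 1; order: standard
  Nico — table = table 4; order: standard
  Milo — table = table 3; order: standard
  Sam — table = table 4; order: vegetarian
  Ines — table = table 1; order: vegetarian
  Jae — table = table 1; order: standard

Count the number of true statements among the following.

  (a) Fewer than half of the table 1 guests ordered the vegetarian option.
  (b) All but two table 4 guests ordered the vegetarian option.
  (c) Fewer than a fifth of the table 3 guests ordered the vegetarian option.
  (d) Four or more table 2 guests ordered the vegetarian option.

(a) table 1: |A| = 9, |A ∩ B| = 5; needs |A ∩ B| < |A ∖ B| — false.
(b) table 4: |A| = 6, |A ∩ B| = 3; needs |A ∖ B| = 2 — false.
(c) table 3: |A| = 6, |A ∩ B| = 2; needs |A ∩ B| / |A| < 1/5 — false.
(d) table 2: |A| = 5, |A ∩ B| = 3; needs |A ∩ B| ≥ 4 — false.

0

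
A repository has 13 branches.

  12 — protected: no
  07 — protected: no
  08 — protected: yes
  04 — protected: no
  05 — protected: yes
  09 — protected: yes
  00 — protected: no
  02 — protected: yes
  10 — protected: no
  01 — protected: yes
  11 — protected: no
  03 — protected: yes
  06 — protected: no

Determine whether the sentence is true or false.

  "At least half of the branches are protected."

False

The determiner here denotes the relation: |A ∩ B| ≥ |A ∖ B|.
A (the restrictor) = {12, 07, 08, 04, 05, 09, 00, 02, 10, 01, 11, 03, 06}, |A| = 13.
A ∩ B = {08, 05, 09, 02, 01, 03}, so |A ∩ B| = 6.
A ∖ B = {12, 07, 04, 00, 10, 11, 06}, so |A ∖ B| = 7.
6 < 7, so the statement is false.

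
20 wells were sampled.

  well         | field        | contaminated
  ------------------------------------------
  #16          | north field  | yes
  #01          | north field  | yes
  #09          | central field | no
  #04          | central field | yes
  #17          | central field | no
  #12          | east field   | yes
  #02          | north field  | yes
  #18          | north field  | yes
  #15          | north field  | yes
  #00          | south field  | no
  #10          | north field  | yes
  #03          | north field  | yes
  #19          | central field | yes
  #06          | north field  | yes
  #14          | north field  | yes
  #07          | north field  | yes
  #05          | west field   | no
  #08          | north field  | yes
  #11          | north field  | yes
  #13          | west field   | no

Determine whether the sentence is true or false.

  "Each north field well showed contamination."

True

The determiner here denotes the relation: A ⊆ B, i.e. every element of A is in B (|A ∖ B| = 0).
A (the restrictor) = {#16, #01, #02, #18, #15, #10, #03, #06, #14, #07, #08, #11}, |A| = 12.
A ∖ B = {}, so |A ∖ B| = 0.
So the statement is true.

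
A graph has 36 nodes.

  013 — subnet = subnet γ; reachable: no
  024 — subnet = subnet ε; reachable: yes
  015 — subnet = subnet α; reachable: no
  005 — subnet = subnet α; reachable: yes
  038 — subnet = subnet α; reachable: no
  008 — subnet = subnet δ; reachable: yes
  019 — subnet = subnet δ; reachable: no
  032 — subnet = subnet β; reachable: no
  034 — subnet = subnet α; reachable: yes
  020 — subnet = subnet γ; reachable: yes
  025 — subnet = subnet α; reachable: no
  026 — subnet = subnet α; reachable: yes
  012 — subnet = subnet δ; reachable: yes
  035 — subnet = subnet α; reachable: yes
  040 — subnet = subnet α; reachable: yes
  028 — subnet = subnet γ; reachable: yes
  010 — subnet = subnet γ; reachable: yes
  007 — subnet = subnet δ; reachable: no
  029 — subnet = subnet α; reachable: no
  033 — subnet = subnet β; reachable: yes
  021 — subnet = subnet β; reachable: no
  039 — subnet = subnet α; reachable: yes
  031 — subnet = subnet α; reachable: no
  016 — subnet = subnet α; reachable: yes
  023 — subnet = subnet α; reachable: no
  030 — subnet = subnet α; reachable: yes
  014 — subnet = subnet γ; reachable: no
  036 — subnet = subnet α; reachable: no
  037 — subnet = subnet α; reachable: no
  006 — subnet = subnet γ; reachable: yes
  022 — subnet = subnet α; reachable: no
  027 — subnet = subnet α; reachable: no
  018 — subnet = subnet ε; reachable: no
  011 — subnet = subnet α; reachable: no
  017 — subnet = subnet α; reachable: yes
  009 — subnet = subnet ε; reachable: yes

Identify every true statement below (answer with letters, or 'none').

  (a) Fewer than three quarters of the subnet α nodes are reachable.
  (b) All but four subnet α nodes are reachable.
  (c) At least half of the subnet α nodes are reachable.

(a)

|A| = 20, |A ∩ B| = 9, |A ∖ B| = 11.
(a) |A ∩ B| / |A| < 3/4: holds.
(b) |A ∖ B| = 4: fails.
(c) |A ∩ B| ≥ |A ∖ B|: fails.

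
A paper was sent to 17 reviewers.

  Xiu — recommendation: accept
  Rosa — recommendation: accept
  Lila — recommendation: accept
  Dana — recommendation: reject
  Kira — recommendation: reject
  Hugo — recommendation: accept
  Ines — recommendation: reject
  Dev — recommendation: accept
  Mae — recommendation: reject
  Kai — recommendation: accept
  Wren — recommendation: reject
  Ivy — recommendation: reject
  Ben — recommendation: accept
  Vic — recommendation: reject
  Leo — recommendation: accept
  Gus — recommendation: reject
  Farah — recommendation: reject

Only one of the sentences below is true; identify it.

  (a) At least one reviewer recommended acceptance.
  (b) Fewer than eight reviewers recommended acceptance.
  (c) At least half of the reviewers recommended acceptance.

|A| = 17, |A ∩ B| = 8, |A ∖ B| = 9.
(a) requires A ∩ B ≠ ∅ (|A ∩ B| ≥ 1): true.
(b) requires |A ∩ B| < 8: false.
(c) requires |A ∩ B| ≥ |A ∖ B|: false.

(a)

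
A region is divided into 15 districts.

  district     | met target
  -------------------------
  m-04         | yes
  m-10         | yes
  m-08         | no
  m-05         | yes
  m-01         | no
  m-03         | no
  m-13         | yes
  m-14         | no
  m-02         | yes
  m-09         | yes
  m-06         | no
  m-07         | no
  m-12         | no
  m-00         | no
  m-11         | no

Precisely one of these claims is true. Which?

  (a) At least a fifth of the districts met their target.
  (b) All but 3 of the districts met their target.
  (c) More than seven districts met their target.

(a)

|A| = 15, |A ∩ B| = 6, |A ∖ B| = 9.
(a) requires |A ∩ B| / |A| ≥ 1/5: true.
(b) requires |A ∖ B| = 3: false.
(c) requires |A ∩ B| > 7: false.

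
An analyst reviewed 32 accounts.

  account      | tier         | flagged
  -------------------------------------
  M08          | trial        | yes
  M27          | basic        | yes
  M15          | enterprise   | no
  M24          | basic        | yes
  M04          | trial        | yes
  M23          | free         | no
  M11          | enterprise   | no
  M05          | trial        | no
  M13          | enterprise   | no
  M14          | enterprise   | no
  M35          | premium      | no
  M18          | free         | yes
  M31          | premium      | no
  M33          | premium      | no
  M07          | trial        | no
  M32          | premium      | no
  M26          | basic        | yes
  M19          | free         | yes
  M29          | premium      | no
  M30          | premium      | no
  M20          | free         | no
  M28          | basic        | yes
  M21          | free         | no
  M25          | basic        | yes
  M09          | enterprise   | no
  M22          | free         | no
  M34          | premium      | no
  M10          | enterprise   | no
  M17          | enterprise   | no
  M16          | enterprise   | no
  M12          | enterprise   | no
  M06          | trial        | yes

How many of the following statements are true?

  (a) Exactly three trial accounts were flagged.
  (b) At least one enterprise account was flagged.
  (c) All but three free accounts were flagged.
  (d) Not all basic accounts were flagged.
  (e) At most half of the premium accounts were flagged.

(a) trial: |A| = 5, |A ∩ B| = 3; needs |A ∩ B| = 3 — true.
(b) enterprise: |A| = 9, |A ∩ B| = 0; needs A ∩ B ≠ ∅ (|A ∩ B| ≥ 1) — false.
(c) free: |A| = 6, |A ∩ B| = 2; needs |A ∖ B| = 3 — false.
(d) basic: |A| = 5, |A ∩ B| = 5; needs A ⊄ B (|A ∖ B| ≥ 1) — false.
(e) premium: |A| = 7, |A ∩ B| = 0; needs |A ∩ B| ≤ |A ∖ B| — true.

2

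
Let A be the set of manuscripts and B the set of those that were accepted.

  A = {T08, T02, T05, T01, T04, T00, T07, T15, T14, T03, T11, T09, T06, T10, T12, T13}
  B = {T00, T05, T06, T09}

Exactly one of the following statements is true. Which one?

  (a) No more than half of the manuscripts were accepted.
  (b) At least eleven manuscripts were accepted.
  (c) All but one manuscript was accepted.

(a)

|A| = 16, |A ∩ B| = 4, |A ∖ B| = 12.
(a) requires |A ∩ B| ≤ |A ∖ B|: true.
(b) requires |A ∩ B| ≥ 11: false.
(c) requires |A ∖ B| = 1: false.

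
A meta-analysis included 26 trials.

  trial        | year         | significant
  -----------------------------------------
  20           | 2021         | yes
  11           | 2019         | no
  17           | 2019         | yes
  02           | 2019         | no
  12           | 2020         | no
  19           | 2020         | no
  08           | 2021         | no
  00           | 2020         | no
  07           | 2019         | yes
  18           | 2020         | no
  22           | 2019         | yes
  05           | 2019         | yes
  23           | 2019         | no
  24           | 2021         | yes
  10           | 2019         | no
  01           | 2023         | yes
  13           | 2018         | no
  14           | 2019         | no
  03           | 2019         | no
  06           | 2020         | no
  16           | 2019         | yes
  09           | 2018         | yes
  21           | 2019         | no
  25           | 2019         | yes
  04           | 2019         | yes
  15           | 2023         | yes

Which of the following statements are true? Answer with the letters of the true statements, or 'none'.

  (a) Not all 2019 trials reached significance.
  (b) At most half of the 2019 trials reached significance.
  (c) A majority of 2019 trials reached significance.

(a), (b)

|A| = 14, |A ∩ B| = 7, |A ∖ B| = 7.
(a) A ⊄ B (|A ∖ B| ≥ 1): holds.
(b) |A ∩ B| ≤ |A ∖ B|: holds.
(c) |A ∩ B| > |A ∖ B|: fails.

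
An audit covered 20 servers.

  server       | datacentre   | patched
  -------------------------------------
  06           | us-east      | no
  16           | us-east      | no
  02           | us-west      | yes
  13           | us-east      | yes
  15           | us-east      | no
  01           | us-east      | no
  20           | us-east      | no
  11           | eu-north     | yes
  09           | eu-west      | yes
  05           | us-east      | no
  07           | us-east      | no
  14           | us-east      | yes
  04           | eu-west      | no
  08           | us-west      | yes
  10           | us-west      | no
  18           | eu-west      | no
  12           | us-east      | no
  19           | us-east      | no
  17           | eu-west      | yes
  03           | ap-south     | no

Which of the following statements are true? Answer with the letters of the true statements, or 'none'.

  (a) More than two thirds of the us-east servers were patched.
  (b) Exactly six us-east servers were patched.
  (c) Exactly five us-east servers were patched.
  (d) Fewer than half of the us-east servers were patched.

(d)

|A| = 11, |A ∩ B| = 2, |A ∖ B| = 9.
(a) |A ∩ B| / |A| > 2/3: fails.
(b) |A ∩ B| = 6: fails.
(c) |A ∩ B| = 5: fails.
(d) |A ∩ B| < |A ∖ B|: holds.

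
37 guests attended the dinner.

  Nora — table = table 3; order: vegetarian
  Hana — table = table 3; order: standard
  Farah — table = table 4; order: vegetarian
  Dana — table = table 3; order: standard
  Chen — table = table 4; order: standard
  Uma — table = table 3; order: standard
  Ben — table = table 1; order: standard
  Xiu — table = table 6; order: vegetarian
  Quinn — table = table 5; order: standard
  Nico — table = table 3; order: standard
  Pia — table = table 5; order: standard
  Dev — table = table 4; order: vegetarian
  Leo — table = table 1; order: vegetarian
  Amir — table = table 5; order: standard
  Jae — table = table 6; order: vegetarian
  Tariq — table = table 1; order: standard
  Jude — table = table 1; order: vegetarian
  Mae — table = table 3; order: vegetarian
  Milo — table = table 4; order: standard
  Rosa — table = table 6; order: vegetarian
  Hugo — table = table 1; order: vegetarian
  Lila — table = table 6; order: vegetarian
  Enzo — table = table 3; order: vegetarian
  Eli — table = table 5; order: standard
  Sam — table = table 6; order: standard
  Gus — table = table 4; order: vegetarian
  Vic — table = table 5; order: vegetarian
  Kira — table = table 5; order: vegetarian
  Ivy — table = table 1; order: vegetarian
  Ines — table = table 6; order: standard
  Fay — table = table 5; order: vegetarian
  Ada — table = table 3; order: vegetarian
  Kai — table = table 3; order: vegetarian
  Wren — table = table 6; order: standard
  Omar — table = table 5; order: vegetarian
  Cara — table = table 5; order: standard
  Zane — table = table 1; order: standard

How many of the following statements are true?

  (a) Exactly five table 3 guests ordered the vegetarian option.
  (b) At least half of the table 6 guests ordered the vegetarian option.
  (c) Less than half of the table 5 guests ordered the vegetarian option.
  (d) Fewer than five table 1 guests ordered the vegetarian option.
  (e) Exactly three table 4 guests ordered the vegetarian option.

(a) table 3: |A| = 9, |A ∩ B| = 5; needs |A ∩ B| = 5 — true.
(b) table 6: |A| = 7, |A ∩ B| = 4; needs |A ∩ B| ≥ |A ∖ B| — true.
(c) table 5: |A| = 9, |A ∩ B| = 4; needs |A ∩ B| < |A ∖ B| — true.
(d) table 1: |A| = 7, |A ∩ B| = 4; needs |A ∩ B| < 5 — true.
(e) table 4: |A| = 5, |A ∩ B| = 3; needs |A ∩ B| = 3 — true.

5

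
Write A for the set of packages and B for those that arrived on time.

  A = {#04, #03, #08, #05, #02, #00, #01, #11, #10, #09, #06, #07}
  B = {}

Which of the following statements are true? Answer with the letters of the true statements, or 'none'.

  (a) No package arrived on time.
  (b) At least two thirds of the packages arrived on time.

(a)

|A| = 12, |A ∩ B| = 0, |A ∖ B| = 12.
(a) A ∩ B = ∅ (|A ∩ B| = 0): holds.
(b) |A ∩ B| / |A| ≥ 2/3: fails.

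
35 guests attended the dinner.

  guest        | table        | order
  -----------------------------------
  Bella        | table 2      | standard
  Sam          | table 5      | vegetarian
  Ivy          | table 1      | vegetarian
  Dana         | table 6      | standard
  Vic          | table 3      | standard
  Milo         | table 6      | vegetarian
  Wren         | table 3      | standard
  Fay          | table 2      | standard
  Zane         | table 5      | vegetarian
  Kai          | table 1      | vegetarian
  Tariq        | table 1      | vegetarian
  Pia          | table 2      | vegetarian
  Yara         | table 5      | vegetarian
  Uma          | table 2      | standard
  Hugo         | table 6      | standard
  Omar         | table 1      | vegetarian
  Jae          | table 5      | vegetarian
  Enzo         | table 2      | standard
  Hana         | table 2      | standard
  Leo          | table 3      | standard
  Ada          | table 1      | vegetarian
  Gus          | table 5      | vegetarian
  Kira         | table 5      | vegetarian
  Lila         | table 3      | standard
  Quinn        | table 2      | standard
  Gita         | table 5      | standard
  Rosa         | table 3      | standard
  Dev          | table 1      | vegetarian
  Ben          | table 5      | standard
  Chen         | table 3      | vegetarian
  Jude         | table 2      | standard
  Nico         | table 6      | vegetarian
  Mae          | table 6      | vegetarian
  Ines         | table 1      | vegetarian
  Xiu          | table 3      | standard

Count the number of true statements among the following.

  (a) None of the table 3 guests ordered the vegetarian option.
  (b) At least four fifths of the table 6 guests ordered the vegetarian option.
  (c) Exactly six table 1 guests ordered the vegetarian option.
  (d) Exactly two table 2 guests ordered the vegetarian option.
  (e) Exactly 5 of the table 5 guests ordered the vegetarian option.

(a) table 3: |A| = 7, |A ∩ B| = 1; needs A ∩ B = ∅ (|A ∩ B| = 0) — false.
(b) table 6: |A| = 5, |A ∩ B| = 3; needs |A ∩ B| / |A| ≥ 4/5 — false.
(c) table 1: |A| = 7, |A ∩ B| = 7; needs |A ∩ B| = 6 — false.
(d) table 2: |A| = 8, |A ∩ B| = 1; needs |A ∩ B| = 2 — false.
(e) table 5: |A| = 8, |A ∩ B| = 6; needs |A ∩ B| = 5 — false.

0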